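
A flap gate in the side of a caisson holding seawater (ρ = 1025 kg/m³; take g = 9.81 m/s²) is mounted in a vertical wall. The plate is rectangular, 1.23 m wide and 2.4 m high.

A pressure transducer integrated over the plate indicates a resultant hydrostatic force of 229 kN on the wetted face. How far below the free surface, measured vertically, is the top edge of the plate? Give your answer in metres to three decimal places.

γ = ρg = 1025 × 9.81 / 1000 = 10.05525 kN/m³.
A = 1.23 × 2.4 = 2.952 m².
From F = γ·h_c·A, the centroid depth is h_c = 229/(10.05525 × 2.952) = 7.71483 m.
The centroid lies 2.4/2 = 1.2 m below the top edge, so the top edge sits at h_top = 7.71483 − 1.2 = 6.51483 m below the surface.

d_top ≈ 6.515 m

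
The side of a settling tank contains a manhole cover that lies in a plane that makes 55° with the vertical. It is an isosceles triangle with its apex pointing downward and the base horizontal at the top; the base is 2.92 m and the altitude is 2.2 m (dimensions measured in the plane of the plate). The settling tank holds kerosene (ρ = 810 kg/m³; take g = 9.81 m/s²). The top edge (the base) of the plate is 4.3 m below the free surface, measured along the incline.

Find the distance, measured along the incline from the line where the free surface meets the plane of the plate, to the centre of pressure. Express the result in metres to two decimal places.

γ = ρg = 810 × 9.81 / 1000 = 7.9461 kN/m³.
The plate makes 55° with the vertical, i.e. θ = 90° − 55° = 35° to the horizontal. Measuring y along the incline from the free-surface line, vertical depth h = y·sinθ with sinθ = 0.573576.
With the apex down, the centroid sits h/3 = 2.2/3 = 0.733333 m below the base (the top edge), so y_c = 4.3 + 0.733333 = 5.03333 m and h_c = 5.03333 × 0.573576 = 2.887 m.
A = ½ × 2.92 × 2.2 = 3.212 m².
Resultant F = γ·h_c·A = 7.9461 × 2.887 × 3.212 = 73.6845 kN.
I_c = b·h³/36 = 2.92 × 2.2³/36 = 0.863671 m⁴.
Centre of pressure: y_p = y_c + I_c/(y_c·A) = 5.03333 + 0.863671/(5.03333 × 3.212) = 5.03333 + 0.0534217 = 5.08675 m along the plane.

y_p = 5.09 m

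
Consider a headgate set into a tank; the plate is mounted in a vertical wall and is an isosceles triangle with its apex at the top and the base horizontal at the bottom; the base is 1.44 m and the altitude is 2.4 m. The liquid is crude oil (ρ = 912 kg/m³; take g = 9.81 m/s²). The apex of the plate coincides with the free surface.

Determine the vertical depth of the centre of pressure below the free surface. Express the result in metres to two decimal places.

γ = ρg = 912 × 9.81 / 1000 = 8.94672 kN/m³.
With the apex up, the centroid sits 2h/3 = 2 × 2.4/3 = 1.6 m below the apex, so the centroid depth is h_c = 1.6 m.
A = ½ × 1.44 × 2.4 = 1.728 m².
Resultant F = γ·h_c·A = 8.94672 × 1.6 × 1.728 = 24.7359 kN.
I_c = b·h³/36 = 1.44 × 2.4³/36 = 0.55296 m⁴.
Centre of pressure: y_p = y_c + I_c/(y_c·A) = 1.6 + 0.55296/(1.6 × 1.728) = 1.6 + 0.2 = 1.8 m along the plane.

h_p = 1.80 m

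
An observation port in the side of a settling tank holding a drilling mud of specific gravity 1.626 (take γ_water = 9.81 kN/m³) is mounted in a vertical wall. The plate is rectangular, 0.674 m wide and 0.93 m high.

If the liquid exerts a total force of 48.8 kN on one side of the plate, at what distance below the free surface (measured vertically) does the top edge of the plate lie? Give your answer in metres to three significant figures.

γ = 1.626 × 9.81 = 15.95106 kN/m³.
A = 0.674 × 0.93 = 0.62682 m².
From F = γ·h_c·A, the centroid depth is h_c = 48.8/(15.95106 × 0.62682) = 4.88076 m.
The centroid lies 0.93/2 = 0.465 m below the top edge, so the top edge sits at h_top = 4.88076 − 0.465 = 4.41576 m below the surface.

d_top ≈ 4.42 m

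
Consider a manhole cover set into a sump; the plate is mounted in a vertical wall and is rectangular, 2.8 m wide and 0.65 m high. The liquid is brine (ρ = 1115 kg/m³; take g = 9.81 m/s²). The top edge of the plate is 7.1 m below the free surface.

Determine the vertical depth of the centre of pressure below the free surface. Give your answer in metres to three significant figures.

γ = ρg = 1115 × 9.81 / 1000 = 10.93815 kN/m³.
The centroid lies 0.65/2 = 0.325 m below the top edge, so the centroid depth is h_c = 7.1 + 0.325 = 7.425 m.
A = 2.8 × 0.65 = 1.82 m².
Resultant F = γ·h_c·A = 10.93815 × 7.425 × 1.82 = 147.813 kN.
I_c = b·h³/12 = 2.8 × 0.65³/12 = 0.0640792 m⁴.
Centre of pressure: y_p = y_c + I_c/(y_c·A) = 7.425 + 0.0640792/(7.425 × 1.82) = 7.425 + 0.00474187 = 7.42974 m along the plane.

h_p = 7.43 m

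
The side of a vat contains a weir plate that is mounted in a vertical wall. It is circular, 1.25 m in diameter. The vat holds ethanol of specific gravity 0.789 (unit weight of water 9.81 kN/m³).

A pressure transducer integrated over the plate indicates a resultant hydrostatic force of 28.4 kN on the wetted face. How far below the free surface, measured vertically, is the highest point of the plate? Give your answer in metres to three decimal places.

γ = 0.789 × 9.81 = 7.74009 kN/m³.
A = π(0.625)² = 1.22718 m².
From F = γ·h_c·A, the centroid depth is h_c = 28.4/(7.74009 × 1.22718) = 2.98995 m.
The centroid is at the centre, 0.625 m below the top of the plate, so the highest point sits at h_top = 2.98995 − 0.625 = 2.36495 m below the surface.

d_top ≈ 2.365 m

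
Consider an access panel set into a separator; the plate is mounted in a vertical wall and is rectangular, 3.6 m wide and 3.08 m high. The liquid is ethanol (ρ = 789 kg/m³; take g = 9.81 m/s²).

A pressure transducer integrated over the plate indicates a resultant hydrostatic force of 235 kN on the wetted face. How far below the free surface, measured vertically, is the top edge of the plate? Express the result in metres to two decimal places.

γ = ρg = 789 × 9.81 / 1000 = 7.74009 kN/m³.
A = 3.6 × 3.08 = 11.088 m².
From F = γ·h_c·A, the centroid depth is h_c = 235/(7.74009 × 11.088) = 2.73822 m.
The centroid lies 3.08/2 = 1.54 m below the top edge, so the top edge sits at h_top = 2.73822 − 1.54 = 1.19822 m below the surface.

d_top ≈ 1.20 m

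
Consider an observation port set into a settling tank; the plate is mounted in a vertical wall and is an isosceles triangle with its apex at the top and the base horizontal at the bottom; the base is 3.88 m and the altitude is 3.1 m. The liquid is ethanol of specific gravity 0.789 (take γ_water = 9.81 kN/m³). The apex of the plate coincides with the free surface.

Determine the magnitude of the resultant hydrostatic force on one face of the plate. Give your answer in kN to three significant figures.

γ = 0.789 × 9.81 = 7.74009 kN/m³.
With the apex up, the centroid sits 2h/3 = 2 × 3.1/3 = 2.06667 m below the apex, so the centroid depth is h_c = 2.06667 m.
A = ½ × 3.88 × 3.1 = 6.014 m².
Resultant F = γ·h_c·A = 7.74009 × 2.06667 × 6.014 = 96.2012 kN.

F ≈ 96.2 kN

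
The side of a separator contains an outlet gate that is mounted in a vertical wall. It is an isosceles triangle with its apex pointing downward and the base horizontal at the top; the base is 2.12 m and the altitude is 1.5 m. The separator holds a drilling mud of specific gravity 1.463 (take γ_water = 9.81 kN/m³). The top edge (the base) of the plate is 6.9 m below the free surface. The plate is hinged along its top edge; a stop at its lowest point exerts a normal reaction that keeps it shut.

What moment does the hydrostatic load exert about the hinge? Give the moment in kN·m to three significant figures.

M ≈ 87.3 kN·m

γ = 1.463 × 9.81 = 14.35203 kN/m³.
With the apex down, the centroid sits h/3 = 1.5/3 = 0.5 m below the base (the top edge), so the centroid depth is h_c = 6.9 + 0.5 = 7.4 m.
A = ½ × 2.12 × 1.5 = 1.59 m².
Resultant F = γ·h_c·A = 14.35203 × 7.4 × 1.59 = 168.866 kN.
I_c = b·h³/36 = 2.12 × 1.5³/36 = 0.19875 m⁴.
Centre of pressure: y_p = y_c + I_c/(y_c·A) = 7.4 + 0.19875/(7.4 × 1.59) = 7.4 + 0.0168919 = 7.41689 m along the plane.
The resultant acts 0.5 + 0.0168919 = 0.516892 m (along the plate) below the hinge at the top edge, so the moment about the hinge is M = F × 0.516892 = 168.866 × 0.516892 = 87.2855 kN·m.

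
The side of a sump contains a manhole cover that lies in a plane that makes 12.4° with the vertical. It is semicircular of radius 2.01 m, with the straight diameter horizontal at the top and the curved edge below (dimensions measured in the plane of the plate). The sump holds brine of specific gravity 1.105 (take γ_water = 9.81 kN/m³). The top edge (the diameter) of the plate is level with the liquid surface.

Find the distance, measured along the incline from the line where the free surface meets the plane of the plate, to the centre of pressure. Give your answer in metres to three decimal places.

y_p = 1.184 m

γ = 1.105 × 9.81 = 10.84005 kN/m³.
The plate makes 12.4° with the vertical, i.e. θ = 90° − 12.4° = 77.6° to the horizontal. Measuring y along the incline from the free-surface line, vertical depth h = y·sinθ with sinθ = 0.976672.
The centroid of a semicircle lies 4r/(3π) = 0.85307 m from the diameter, here below the top edge, so y_c = 0.85307 m and h_c = 0.85307 × 0.976672 = 0.83317 m.
A = πr²/2 = π × 2.01²/2 = 6.34617 m².
Resultant F = γ·h_c·A = 10.84005 × 0.83317 × 6.34617 = 57.3161 kN.
I_c = (π/8 − 8/(9π))·r⁴ = 0.109757 × 2.01⁴ = 1.7915 m⁴.
Centre of pressure: y_p = y_c + I_c/(y_c·A) = 0.85307 + 1.7915/(0.85307 × 6.34617) = 0.85307 + 0.330918 = 1.18399 m along the plane.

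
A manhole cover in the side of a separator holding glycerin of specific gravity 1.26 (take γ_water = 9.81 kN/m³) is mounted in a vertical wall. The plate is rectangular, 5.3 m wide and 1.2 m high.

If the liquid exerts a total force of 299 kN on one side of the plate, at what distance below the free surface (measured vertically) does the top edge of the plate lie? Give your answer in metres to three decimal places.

d_top ≈ 3.203 m

γ = 1.26 × 9.81 = 12.3606 kN/m³.
A = 5.3 × 1.2 = 6.36 m².
From F = γ·h_c·A, the centroid depth is h_c = 299/(12.3606 × 6.36) = 3.80342 m.
The centroid lies 1.2/2 = 0.6 m below the top edge, so the top edge sits at h_top = 3.80342 − 0.6 = 3.20342 m below the surface.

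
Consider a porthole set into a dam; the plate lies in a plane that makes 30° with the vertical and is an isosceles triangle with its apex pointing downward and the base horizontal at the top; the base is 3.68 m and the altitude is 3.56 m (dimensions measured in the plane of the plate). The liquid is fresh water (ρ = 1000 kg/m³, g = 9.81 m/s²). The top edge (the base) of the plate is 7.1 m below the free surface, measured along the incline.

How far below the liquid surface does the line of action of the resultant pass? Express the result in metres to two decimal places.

γ = ρg = 1000 × 9.81 = 9810 N/m³ = 9.81 kN/m³.
The plate makes 30° with the vertical, i.e. θ = 90° − 30° = 60° to the horizontal. Measuring y along the incline from the free-surface line, vertical depth h = y·sinθ with sinθ = 0.866025.
With the apex down, the centroid sits h/3 = 3.56/3 = 1.18667 m below the base (the top edge), so y_c = 7.1 + 1.18667 = 8.28667 m and h_c = 8.28667 × 0.866025 = 7.17646 m.
A = ½ × 3.68 × 3.56 = 6.5504 m².
Resultant F = γ·h_c·A = 9.81 × 7.17646 × 6.5504 = 461.155 kN.
I_c = b·h³/36 = 3.68 × 3.56³/36 = 4.61206 m⁴.
Centre of pressure: y_p = y_c + I_c/(y_c·A) = 8.28667 + 4.61206/(8.28667 × 6.5504) = 8.28667 + 0.0849664 = 8.37164 m along the plane.
Vertically, h_p = y_p·sinθ = 8.37164 × 0.866025 = 7.25005 m.

h_p = 7.25 m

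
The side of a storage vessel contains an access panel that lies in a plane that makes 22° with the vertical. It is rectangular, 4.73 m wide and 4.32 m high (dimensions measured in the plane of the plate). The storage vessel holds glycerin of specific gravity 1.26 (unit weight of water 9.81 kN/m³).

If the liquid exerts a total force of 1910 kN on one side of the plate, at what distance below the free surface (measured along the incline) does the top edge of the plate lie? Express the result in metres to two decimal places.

y_top ≈ 6.00 m

γ = 1.26 × 9.81 = 12.3606 kN/m³.
A = 4.73 × 4.32 = 20.4336 m².
From F = γ·h_c·A, the centroid depth is h_c = 1910/(12.3606 × 20.4336) = 7.56221 m.
The plate makes 22° with the vertical, i.e. θ = 90° − 22° = 68° to the horizontal. Measuring y along the incline from the free-surface line, vertical depth h = y·sinθ with sinθ = 0.927184.
Along the incline, y_c = h_c/sinθ = 7.56221/0.927184 = 8.1561 m.
The centroid lies 4.32/2 = 2.16 m below the top edge, so the top edge sits at y_top = 8.1561 − 2.16 = 5.9961 m along the incline.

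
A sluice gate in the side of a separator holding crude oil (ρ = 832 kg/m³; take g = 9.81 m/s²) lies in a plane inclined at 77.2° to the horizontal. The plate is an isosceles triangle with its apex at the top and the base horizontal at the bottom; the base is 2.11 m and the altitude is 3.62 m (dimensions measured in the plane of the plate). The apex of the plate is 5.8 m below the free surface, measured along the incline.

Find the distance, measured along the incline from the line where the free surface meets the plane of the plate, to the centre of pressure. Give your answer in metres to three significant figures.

y_p = 8.30 m

γ = ρg = 832 × 9.81 / 1000 = 8.16192 kN/m³.
Let θ = 77.2° be the plate's angle to the horizontal; measure y along the incline from where the plane meets the free surface. Vertical depth h = y·sinθ with sinθ = 0.975149.
With the apex up, the centroid sits 2h/3 = 2 × 3.62/3 = 2.41333 m below the apex, so y_c = 5.8 + 2.41333 = 8.21333 m and h_c = 8.21333 × 0.975149 = 8.00922 m.
A = ½ × 2.11 × 3.62 = 3.8191 m².
Resultant F = γ·h_c·A = 8.16192 × 8.00922 × 3.8191 = 249.657 kN.
I_c = b·h³/36 = 2.11 × 3.62³/36 = 2.78039 m⁴.
Centre of pressure: y_p = y_c + I_c/(y_c·A) = 8.21333 + 2.78039/(8.21333 × 3.8191) = 8.21333 + 0.0886391 = 8.30197 m along the plane.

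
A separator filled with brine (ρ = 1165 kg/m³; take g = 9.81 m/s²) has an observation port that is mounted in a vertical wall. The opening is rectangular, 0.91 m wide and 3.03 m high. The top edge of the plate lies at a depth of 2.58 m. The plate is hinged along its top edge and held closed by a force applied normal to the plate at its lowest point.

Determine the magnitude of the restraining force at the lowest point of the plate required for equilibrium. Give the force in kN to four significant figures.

P ≈ 72.48 kN

γ = ρg = 1165 × 9.81 / 1000 = 11.42865 kN/m³.
The centroid lies 3.03/2 = 1.515 m below the top edge, so the centroid depth is h_c = 2.58 + 1.515 = 4.095 m.
A = 0.91 × 3.03 = 2.7573 m².
Resultant F = γ·h_c·A = 11.42865 × 4.095 × 2.7573 = 129.043 kN.
I_c = b·h³/12 = 0.91 × 3.03³/12 = 2.10954 m⁴.
Centre of pressure: y_p = y_c + I_c/(y_c·A) = 4.095 + 2.10954/(4.095 × 2.7573) = 4.095 + 0.186831 = 4.28183 m along the plane.
The resultant acts 1.515 + 0.186831 = 1.70183 m (along the plate) below the hinge at the top edge, so the moment about the hinge is M = F × 1.70183 = 129.043 × 1.70183 = 219.609 kN·m.
A normal force at the bottom, 3.03 m from the hinge, must supply this moment: P = 219.609/3.03 = 72.4782 kN.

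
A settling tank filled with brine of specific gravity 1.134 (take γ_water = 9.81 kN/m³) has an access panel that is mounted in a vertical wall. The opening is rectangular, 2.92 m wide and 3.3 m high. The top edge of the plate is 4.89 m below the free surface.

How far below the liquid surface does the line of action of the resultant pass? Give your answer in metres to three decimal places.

h_p = 6.679 m

γ = 1.134 × 9.81 = 11.12454 kN/m³.
The centroid lies 3.3/2 = 1.65 m below the top edge, so the centroid depth is h_c = 4.89 + 1.65 = 6.54 m.
A = 2.92 × 3.3 = 9.636 m².
Resultant F = γ·h_c·A = 11.12454 × 6.54 × 9.636 = 701.062 kN.
I_c = b·h³/12 = 2.92 × 3.3³/12 = 8.74467 m⁴.
Centre of pressure: y_p = y_c + I_c/(y_c·A) = 6.54 + 8.74467/(6.54 × 9.636) = 6.54 + 0.138761 = 6.67876 m along the plane.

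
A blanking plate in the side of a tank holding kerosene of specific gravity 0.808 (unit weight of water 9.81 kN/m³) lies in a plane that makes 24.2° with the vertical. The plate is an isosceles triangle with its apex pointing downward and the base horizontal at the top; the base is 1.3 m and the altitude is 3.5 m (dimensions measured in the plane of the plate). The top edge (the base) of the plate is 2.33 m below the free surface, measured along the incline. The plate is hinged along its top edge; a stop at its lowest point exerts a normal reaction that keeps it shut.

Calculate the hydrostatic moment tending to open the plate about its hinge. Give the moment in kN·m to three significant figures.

γ = 0.808 × 9.81 = 7.92648 kN/m³.
The plate makes 24.2° with the vertical, i.e. θ = 90° − 24.2° = 65.8° to the horizontal. Measuring y along the incline from the free-surface line, vertical depth h = y·sinθ with sinθ = 0.912120.
With the apex down, the centroid sits h/3 = 3.5/3 = 1.16667 m below the base (the top edge), so y_c = 2.33 + 1.16667 = 3.49667 m and h_c = 3.49667 × 0.912120 = 3.18938 m.
A = ½ × 1.3 × 3.5 = 2.275 m².
Resultant F = γ·h_c·A = 7.92648 × 3.18938 × 2.275 = 57.5133 kN.
I_c = b·h³/36 = 1.3 × 3.5³/36 = 1.54826 m⁴.
Centre of pressure: y_p = y_c + I_c/(y_c·A) = 3.49667 + 1.54826/(3.49667 × 2.275) = 3.49667 + 0.194629 = 3.6913 m along the plane.
The resultant acts 1.16667 + 0.194629 = 1.3613 m (along the plate) below the hinge at the top edge, so the moment about the hinge is M = F × 1.3613 = 57.5133 × 1.3613 = 78.2929 kN·m.

M ≈ 78.3 kN·m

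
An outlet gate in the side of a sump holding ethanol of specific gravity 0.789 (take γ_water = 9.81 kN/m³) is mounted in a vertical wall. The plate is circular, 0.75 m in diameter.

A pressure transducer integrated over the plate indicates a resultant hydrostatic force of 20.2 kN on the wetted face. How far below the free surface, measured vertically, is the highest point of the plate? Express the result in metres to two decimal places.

γ = 0.789 × 9.81 = 7.74009 kN/m³.
A = π(0.375)² = 0.441786 m².
From F = γ·h_c·A, the centroid depth is h_c = 20.2/(7.74009 × 0.441786) = 5.90736 m.
The centroid is at the centre, 0.375 m below the top of the plate, so the highest point sits at h_top = 5.90736 − 0.375 = 5.53236 m below the surface.

d_top ≈ 5.53 m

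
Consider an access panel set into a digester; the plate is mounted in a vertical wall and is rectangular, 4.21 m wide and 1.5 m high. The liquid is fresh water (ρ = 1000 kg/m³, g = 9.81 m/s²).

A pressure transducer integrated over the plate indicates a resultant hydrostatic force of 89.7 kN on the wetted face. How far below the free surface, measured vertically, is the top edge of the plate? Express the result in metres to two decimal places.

d_top ≈ 0.70 m

γ = ρg = 1000 × 9.81 = 9810 N/m³ = 9.81 kN/m³.
A = 4.21 × 1.5 = 6.315 m².
From F = γ·h_c·A, the centroid depth is h_c = 89.7/(9.81 × 6.315) = 1.44794 m.
The centroid lies 1.5/2 = 0.75 m below the top edge, so the top edge sits at h_top = 1.44794 − 0.75 = 0.69794 m below the surface.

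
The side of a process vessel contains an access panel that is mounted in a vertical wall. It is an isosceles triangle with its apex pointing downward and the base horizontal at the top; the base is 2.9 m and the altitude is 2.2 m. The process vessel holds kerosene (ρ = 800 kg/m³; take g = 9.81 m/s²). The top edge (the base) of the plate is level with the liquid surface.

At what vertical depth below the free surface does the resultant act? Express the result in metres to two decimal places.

h_p = 1.10 m

γ = ρg = 800 × 9.81 / 1000 = 7.848 kN/m³.
With the apex down, the centroid sits h/3 = 2.2/3 = 0.733333 m below the base (the top edge), so the centroid depth is h_c = 0.733333 m.
A = ½ × 2.9 × 2.2 = 3.19 m².
Resultant F = γ·h_c·A = 7.848 × 0.733333 × 3.19 = 18.3591 kN.
I_c = b·h³/36 = 2.9 × 2.2³/36 = 0.857756 m⁴.
Centre of pressure: y_p = y_c + I_c/(y_c·A) = 0.733333 + 0.857756/(0.733333 × 3.19) = 0.733333 + 0.366667 = 1.1 m along the plane.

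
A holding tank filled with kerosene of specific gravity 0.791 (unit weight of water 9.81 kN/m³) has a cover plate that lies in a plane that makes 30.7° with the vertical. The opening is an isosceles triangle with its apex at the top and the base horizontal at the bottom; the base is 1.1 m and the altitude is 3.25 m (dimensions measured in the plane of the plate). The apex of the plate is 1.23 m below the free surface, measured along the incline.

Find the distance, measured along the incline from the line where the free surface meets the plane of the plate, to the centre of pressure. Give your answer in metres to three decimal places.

y_p = 3.569 m

γ = 0.791 × 9.81 = 7.75971 kN/m³.
The plate makes 30.7° with the vertical, i.e. θ = 90° − 30.7° = 59.3° to the horizontal. Measuring y along the incline from the free-surface line, vertical depth h = y·sinθ with sinθ = 0.859852.
With the apex up, the centroid sits 2h/3 = 2 × 3.25/3 = 2.16667 m below the apex, so y_c = 1.23 + 2.16667 = 3.39667 m and h_c = 3.39667 × 0.859852 = 2.92063 m.
A = ½ × 1.1 × 3.25 = 1.7875 m².
Resultant F = γ·h_c·A = 7.75971 × 2.92063 × 1.7875 = 40.5105 kN.
I_c = b·h³/36 = 1.1 × 3.25³/36 = 1.04891 m⁴.
Centre of pressure: y_p = y_c + I_c/(y_c·A) = 3.39667 + 1.04891/(3.39667 × 1.7875) = 3.39667 + 0.172758 = 3.56943 m along the plane.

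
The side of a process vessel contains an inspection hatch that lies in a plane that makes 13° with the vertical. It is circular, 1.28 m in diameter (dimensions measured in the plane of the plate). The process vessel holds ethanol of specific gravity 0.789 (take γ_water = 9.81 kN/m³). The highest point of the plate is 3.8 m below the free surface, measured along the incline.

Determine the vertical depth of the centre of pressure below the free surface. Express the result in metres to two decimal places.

γ = 0.789 × 9.81 = 7.74009 kN/m³.
The plate makes 13° with the vertical, i.e. θ = 90° − 13° = 77° to the horizontal. Measuring y along the incline from the free-surface line, vertical depth h = y·sinθ with sinθ = 0.974370.
The centroid is at the centre, 0.64 m below the top of the plate, so y_c = 3.8 + 0.64 = 4.44 m and h_c = 4.44 × 0.974370 = 4.3262 m.
A = π(0.64)² = 1.2868 m².
Resultant F = γ·h_c·A = 7.74009 × 4.3262 × 1.2868 = 43.0887 kN.
I_c = πr⁴/4 = π × 0.64⁴/4 = 0.131768 m⁴.
Centre of pressure: y_p = y_c + I_c/(y_c·A) = 4.44 + 0.131768/(4.44 × 1.2868) = 4.44 + 0.023063 = 4.46306 m along the plane.
Vertically, h_p = y_p·sinθ = 4.46306 × 0.974370 = 4.34867 m.

h_p = 4.35 m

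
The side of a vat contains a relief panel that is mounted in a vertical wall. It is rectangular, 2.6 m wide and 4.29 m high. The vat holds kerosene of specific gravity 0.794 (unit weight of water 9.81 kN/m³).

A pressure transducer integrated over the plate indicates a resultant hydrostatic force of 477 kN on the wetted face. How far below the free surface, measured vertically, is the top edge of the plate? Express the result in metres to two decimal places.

d_top ≈ 3.35 m

γ = 0.794 × 9.81 = 7.78914 kN/m³.
A = 2.6 × 4.29 = 11.154 m².
From F = γ·h_c·A, the centroid depth is h_c = 477/(7.78914 × 11.154) = 5.49033 m.
The centroid lies 4.29/2 = 2.145 m below the top edge, so the top edge sits at h_top = 5.49033 − 2.145 = 3.34533 m below the surface.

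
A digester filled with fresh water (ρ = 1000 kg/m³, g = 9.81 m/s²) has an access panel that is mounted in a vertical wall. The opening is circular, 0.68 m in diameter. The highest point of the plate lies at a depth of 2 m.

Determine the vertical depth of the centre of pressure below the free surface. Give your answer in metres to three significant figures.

γ = ρg = 1000 × 9.81 = 9810 N/m³ = 9.81 kN/m³.
The centroid is at the centre, 0.34 m below the top of the plate, so the centroid depth is h_c = 2 + 0.34 = 2.34 m.
A = π(0.34)² = 0.363168 m².
Resultant F = γ·h_c·A = 9.81 × 2.34 × 0.363168 = 8.33667 kN.
I_c = πr⁴/4 = π × 0.34⁴/4 = 0.0104956 m⁴.
Centre of pressure: y_p = y_c + I_c/(y_c·A) = 2.34 + 0.0104956/(2.34 × 0.363168) = 2.34 + 0.0123505 = 2.35235 m along the plane.

h_p = 2.35 m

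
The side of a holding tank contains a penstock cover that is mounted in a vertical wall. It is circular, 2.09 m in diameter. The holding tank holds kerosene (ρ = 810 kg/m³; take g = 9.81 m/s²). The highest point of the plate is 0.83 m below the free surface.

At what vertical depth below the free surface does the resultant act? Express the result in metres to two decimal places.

γ = ρg = 810 × 9.81 / 1000 = 7.9461 kN/m³.
The centroid is at the centre, 1.045 m below the top of the plate, so the centroid depth is h_c = 0.83 + 1.045 = 1.875 m.
A = π(1.045)² = 3.4307 m².
Resultant F = γ·h_c·A = 7.9461 × 1.875 × 3.4307 = 51.1138 kN.
I_c = πr⁴/4 = π × 1.045⁴/4 = 0.936602 m⁴.
Centre of pressure: y_p = y_c + I_c/(y_c·A) = 1.875 + 0.936602/(1.875 × 3.4307) = 1.875 + 0.145603 = 2.0206 m along the plane.

h_p = 2.02 m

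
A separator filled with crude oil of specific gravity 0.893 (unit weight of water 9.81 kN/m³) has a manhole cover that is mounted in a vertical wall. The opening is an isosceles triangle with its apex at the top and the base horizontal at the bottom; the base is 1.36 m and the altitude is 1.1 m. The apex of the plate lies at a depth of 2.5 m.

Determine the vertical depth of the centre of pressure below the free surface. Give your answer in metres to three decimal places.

h_p = 3.254 m

γ = 0.893 × 9.81 = 8.76033 kN/m³.
With the apex up, the centroid sits 2h/3 = 2 × 1.1/3 = 0.733333 m below the apex, so the centroid depth is h_c = 2.5 + 0.733333 = 3.23333 m.
A = ½ × 1.36 × 1.1 = 0.748 m².
Resultant F = γ·h_c·A = 8.76033 × 3.23333 × 0.748 = 21.1871 kN.
I_c = b·h³/36 = 1.36 × 1.1³/36 = 0.0502822 m⁴.
Centre of pressure: y_p = y_c + I_c/(y_c·A) = 3.23333 + 0.0502822/(3.23333 × 0.748) = 3.23333 + 0.0207904 = 3.25412 m along the plane.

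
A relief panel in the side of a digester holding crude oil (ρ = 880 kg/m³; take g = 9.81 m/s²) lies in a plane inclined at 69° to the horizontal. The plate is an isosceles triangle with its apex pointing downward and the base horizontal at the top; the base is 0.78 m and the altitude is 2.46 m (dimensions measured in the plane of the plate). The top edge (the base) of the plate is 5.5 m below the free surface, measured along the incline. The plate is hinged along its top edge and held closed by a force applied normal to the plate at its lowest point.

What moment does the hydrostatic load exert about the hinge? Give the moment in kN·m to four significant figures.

M ≈ 42.67 kN·m

γ = ρg = 880 × 9.81 / 1000 = 8.6328 kN/m³.
Let θ = 69° be the plate's angle to the horizontal; measure y along the incline from where the plane meets the free surface. Vertical depth h = y·sinθ with sinθ = 0.933580.
With the apex down, the centroid sits h/3 = 2.46/3 = 0.82 m below the base (the top edge), so y_c = 5.5 + 0.82 = 6.32 m and h_c = 6.32 × 0.933580 = 5.90023 m.
A = ½ × 0.78 × 2.46 = 0.9594 m².
Resultant F = γ·h_c·A = 8.6328 × 5.90023 × 0.9594 = 48.8675 kN.
I_c = b·h³/36 = 0.78 × 2.46³/36 = 0.32255 m⁴.
Centre of pressure: y_p = y_c + I_c/(y_c·A) = 6.32 + 0.32255/(6.32 × 0.9594) = 6.32 + 0.0531962 = 6.3732 m along the plane.
The resultant acts 0.82 + 0.0531962 = 0.873196 m (along the plate) below the hinge at the top edge, so the moment about the hinge is M = F × 0.873196 = 48.8675 × 0.873196 = 42.6709 kN·m.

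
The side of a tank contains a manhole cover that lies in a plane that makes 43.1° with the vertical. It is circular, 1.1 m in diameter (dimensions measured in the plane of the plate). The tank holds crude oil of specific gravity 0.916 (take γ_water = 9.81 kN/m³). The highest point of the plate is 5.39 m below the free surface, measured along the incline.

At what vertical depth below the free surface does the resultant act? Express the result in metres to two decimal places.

γ = 0.916 × 9.81 = 8.98596 kN/m³.
The plate makes 43.1° with the vertical, i.e. θ = 90° − 43.1° = 46.9° to the horizontal. Measuring y along the incline from the free-surface line, vertical depth h = y·sinθ with sinθ = 0.730162.
The centroid is at the centre, 0.55 m below the top of the plate, so y_c = 5.39 + 0.55 = 5.94 m and h_c = 5.94 × 0.730162 = 4.33716 m.
A = π(0.55)² = 0.950332 m².
Resultant F = γ·h_c·A = 8.98596 × 4.33716 × 0.950332 = 37.0378 kN.
I_c = πr⁴/4 = π × 0.55⁴/4 = 0.0718688 m⁴.
Centre of pressure: y_p = y_c + I_c/(y_c·A) = 5.94 + 0.0718688/(5.94 × 0.950332) = 5.94 + 0.0127315 = 5.95273 m along the plane.
Vertically, h_p = y_p·sinθ = 5.95273 × 0.730162 = 4.34646 m.

h_p = 4.35 m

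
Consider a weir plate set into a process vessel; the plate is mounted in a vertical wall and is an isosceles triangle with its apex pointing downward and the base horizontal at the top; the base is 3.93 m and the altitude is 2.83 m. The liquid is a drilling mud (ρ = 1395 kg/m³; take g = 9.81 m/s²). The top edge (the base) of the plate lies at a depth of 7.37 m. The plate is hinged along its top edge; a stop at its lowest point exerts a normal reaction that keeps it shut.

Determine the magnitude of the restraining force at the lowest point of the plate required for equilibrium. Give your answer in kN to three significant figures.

γ = ρg = 1395 × 9.81 / 1000 = 13.68495 kN/m³.
With the apex down, the centroid sits h/3 = 2.83/3 = 0.943333 m below the base (the top edge), so the centroid depth is h_c = 7.37 + 0.943333 = 8.31333 m.
A = ½ × 3.93 × 2.83 = 5.56095 m².
Resultant F = γ·h_c·A = 13.68495 × 8.31333 × 5.56095 = 632.655 kN.
I_c = b·h³/36 = 3.93 × 2.83³/36 = 2.47428 m⁴.
Centre of pressure: y_p = y_c + I_c/(y_c·A) = 8.31333 + 2.47428/(8.31333 × 5.56095) = 8.31333 + 0.0535211 = 8.36685 m along the plane.
The resultant acts 0.943333 + 0.0535211 = 0.996854 m (along the plate) below the hinge at the top edge, so the moment about the hinge is M = F × 0.996854 = 632.655 × 0.996854 = 630.665 kN·m.
A normal force at the bottom, 2.83 m from the hinge, must supply this moment: P = 630.665/2.83 = 222.85 kN.

P ≈ 223 kN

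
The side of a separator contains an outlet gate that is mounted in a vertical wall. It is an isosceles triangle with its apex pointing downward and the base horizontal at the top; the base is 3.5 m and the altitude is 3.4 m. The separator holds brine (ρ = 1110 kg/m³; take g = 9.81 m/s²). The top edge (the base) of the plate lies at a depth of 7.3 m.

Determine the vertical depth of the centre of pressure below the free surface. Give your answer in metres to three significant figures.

γ = ρg = 1110 × 9.81 / 1000 = 10.8891 kN/m³.
With the apex down, the centroid sits h/3 = 3.4/3 = 1.13333 m below the base (the top edge), so the centroid depth is h_c = 7.3 + 1.13333 = 8.43333 m.
A = ½ × 3.5 × 3.4 = 5.95 m².
Resultant F = γ·h_c·A = 10.8891 × 8.43333 × 5.95 = 546.397 kN.
I_c = b·h³/36 = 3.5 × 3.4³/36 = 3.82122 m⁴.
Centre of pressure: y_p = y_c + I_c/(y_c·A) = 8.43333 + 3.82122/(8.43333 × 5.95) = 8.43333 + 0.0761528 = 8.50948 m along the plane.

h_p = 8.51 m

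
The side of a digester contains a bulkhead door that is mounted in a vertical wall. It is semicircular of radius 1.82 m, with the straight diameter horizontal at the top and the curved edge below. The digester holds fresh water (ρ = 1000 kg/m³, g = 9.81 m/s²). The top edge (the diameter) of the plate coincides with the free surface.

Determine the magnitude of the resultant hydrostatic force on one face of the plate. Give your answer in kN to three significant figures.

γ = ρg = 1000 × 9.81 = 9810 N/m³ = 9.81 kN/m³.
The centroid of a semicircle lies 4r/(3π) = 0.772432 m from the diameter, here below the top edge, so the centroid depth is h_c = 0.772432 m.
A = πr²/2 = π × 1.82²/2 = 5.20311 m².
Resultant F = γ·h_c·A = 9.81 × 0.772432 × 5.20311 = 39.4269 kN.

F ≈ 39.4 kN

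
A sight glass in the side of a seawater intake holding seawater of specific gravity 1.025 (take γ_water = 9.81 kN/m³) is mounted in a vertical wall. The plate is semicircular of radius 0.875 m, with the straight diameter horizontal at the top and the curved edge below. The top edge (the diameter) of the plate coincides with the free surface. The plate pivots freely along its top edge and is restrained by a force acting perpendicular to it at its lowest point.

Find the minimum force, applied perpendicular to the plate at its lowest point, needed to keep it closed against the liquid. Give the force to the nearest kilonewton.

γ = 1.025 × 9.81 = 10.05525 kN/m³.
The centroid of a semicircle lies 4r/(3π) = 0.371362 m from the diameter, here below the top edge, so the centroid depth is h_c = 0.371362 m.
A = πr²/2 = π × 0.875²/2 = 1.20264 m².
Resultant F = γ·h_c·A = 10.05525 × 0.371362 × 1.20264 = 4.49082 kN.
I_c = (π/8 − 8/(9π))·r⁴ = 0.109757 × 0.875⁴ = 0.0643375 m⁴.
Centre of pressure: y_p = y_c + I_c/(y_c·A) = 0.371362 + 0.0643375/(0.371362 × 1.20264) = 0.371362 + 0.144056 = 0.515418 m along the plane.
The resultant acts 0.371362 + 0.144056 = 0.515418 m (along the plate) below the hinge at the top edge, so the moment about the hinge is M = F × 0.515418 = 4.49082 × 0.515418 = 2.31465 kN·m.
A normal force at the bottom, 0.875 m from the hinge, must supply this moment: P = 2.31465/0.875 = 2.64531 kN.

P ≈ 3 kN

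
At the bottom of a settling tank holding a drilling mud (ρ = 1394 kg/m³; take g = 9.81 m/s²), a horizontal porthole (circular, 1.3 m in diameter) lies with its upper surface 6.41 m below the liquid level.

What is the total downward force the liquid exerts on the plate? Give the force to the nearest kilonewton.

γ = ρg = 1394 × 9.81 / 1000 = 13.67514 kN/m³.
The plate is horizontal, so pressure is uniform at p = γ·h = 13.67514 × 6.41 = 87.6576 kN/m².
A = π(0.65)² = 1.32732 m².
F = p·A = 87.6576 × 1.32732 = 116.35 kN.

F ≈ 116 kN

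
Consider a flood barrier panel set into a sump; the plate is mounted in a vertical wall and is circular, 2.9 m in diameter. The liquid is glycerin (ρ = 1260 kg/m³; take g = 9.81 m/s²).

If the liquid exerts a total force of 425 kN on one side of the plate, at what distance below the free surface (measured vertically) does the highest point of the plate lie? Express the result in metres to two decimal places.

d_top ≈ 3.76 m

γ = ρg = 1260 × 9.81 / 1000 = 12.3606 kN/m³.
A = π(1.45)² = 6.6052 m².
From F = γ·h_c·A, the centroid depth is h_c = 425/(12.3606 × 6.6052) = 5.20551 m.
The centroid is at the centre, 1.45 m below the top of the plate, so the highest point sits at h_top = 5.20551 − 1.45 = 3.75551 m below the surface.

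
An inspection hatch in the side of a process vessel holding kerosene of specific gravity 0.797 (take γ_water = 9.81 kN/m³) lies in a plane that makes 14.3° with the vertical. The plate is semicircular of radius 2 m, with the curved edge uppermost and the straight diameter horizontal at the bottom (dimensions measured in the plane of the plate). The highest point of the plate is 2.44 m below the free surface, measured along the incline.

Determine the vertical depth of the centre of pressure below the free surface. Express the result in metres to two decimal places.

h_p = 3.56 m

γ = 0.797 × 9.81 = 7.81857 kN/m³.
The plate makes 14.3° with the vertical, i.e. θ = 90° − 14.3° = 75.7° to the horizontal. Measuring y along the incline from the free-surface line, vertical depth h = y·sinθ with sinθ = 0.969016.
The centroid lies 4r/(3π) = 0.848826 m above the diameter, so r − 4r/(3π) = 2 − 0.848826 = 1.15117 m below the topmost point, so y_c = 2.44 + 1.15117 = 3.59117 m and h_c = 3.59117 × 0.969016 = 3.4799 m.
A = πr²/2 = π × 2²/2 = 6.28319 m².
Resultant F = γ·h_c·A = 7.81857 × 3.4799 × 6.28319 = 170.952 kN.
I_c = (π/8 − 8/(9π))·r⁴ = 0.109757 × 2⁴ = 1.75611 m⁴.
Centre of pressure: y_p = y_c + I_c/(y_c·A) = 3.59117 + 1.75611/(3.59117 × 6.28319) = 3.59117 + 0.0778279 = 3.669 m along the plane.
Vertically, h_p = y_p·sinθ = 3.669 × 0.969016 = 3.55532 m.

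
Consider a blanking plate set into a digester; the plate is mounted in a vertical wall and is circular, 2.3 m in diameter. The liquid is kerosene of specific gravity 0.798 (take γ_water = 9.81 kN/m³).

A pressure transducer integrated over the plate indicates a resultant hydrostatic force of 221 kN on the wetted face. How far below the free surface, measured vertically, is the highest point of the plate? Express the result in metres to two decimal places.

γ = 0.798 × 9.81 = 7.82838 kN/m³.
A = π(1.15)² = 4.15476 m².
From F = γ·h_c·A, the centroid depth is h_c = 221/(7.82838 × 4.15476) = 6.79476 m.
The centroid is at the centre, 1.15 m below the top of the plate, so the highest point sits at h_top = 6.79476 − 1.15 = 5.64476 m below the surface.

d_top ≈ 5.64 m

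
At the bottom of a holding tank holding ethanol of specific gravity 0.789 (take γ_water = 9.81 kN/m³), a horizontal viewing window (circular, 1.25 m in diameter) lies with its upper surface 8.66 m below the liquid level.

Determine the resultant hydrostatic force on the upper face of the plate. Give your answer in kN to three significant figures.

γ = 0.789 × 9.81 = 7.74009 kN/m³.
The plate is horizontal, so pressure is uniform at p = γ·h = 7.74009 × 8.66 = 67.0292 kN/m².
A = π(0.625)² = 1.22718 m².
F = p·A = 67.0292 × 1.22718 = 82.2569 kN.

F ≈ 82.3 kN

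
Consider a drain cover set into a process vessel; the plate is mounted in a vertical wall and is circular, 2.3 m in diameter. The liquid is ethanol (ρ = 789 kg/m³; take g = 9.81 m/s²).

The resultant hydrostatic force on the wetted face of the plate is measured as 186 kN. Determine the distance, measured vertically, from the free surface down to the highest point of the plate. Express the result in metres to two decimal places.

γ = ρg = 789 × 9.81 / 1000 = 7.74009 kN/m³.
A = π(1.15)² = 4.15476 m².
From F = γ·h_c·A, the centroid depth is h_c = 186/(7.74009 × 4.15476) = 5.7839 m.
The centroid is at the centre, 1.15 m below the top of the plate, so the highest point sits at h_top = 5.7839 − 1.15 = 4.6339 m below the surface.

d_top ≈ 4.63 m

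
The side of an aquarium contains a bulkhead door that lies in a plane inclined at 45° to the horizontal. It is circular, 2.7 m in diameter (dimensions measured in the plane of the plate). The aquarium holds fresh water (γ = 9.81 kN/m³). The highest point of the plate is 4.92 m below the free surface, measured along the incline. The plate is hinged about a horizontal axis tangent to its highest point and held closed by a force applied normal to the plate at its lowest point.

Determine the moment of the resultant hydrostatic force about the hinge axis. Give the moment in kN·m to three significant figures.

γ = 9.81 kN/m³.
Let θ = 45° be the plate's angle to the horizontal; measure y along the incline from where the plane meets the free surface. Vertical depth h = y·sinθ with sinθ = 0.707107.
The centroid is at the centre, 1.35 m below the top of the plate, so y_c = 4.92 + 1.35 = 6.27 m and h_c = 6.27 × 0.707107 = 4.43356 m.
A = π(1.35)² = 5.72555 m².
Resultant F = γ·h_c·A = 9.81 × 4.43356 × 5.72555 = 249.023 kN.
I_c = πr⁴/4 = π × 1.35⁴/4 = 2.6087 m⁴.
Centre of pressure: y_p = y_c + I_c/(y_c·A) = 6.27 + 2.6087/(6.27 × 5.72555) = 6.27 + 0.0726674 = 6.34267 m along the plane.
The resultant acts 1.35 + 0.0726674 = 1.42267 m (along the plate) below the hinge at the top edge, so the moment about the hinge is M = F × 1.42267 = 249.023 × 1.42267 = 354.278 kN·m.

M ≈ 354 kN·m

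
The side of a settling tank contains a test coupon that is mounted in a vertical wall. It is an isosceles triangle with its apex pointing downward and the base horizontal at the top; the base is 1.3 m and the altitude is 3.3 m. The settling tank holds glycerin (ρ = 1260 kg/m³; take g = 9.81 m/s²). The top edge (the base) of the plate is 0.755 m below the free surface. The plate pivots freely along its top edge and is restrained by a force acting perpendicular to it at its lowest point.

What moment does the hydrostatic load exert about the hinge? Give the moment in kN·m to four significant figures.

γ = ρg = 1260 × 9.81 / 1000 = 12.3606 kN/m³.
With the apex down, the centroid sits h/3 = 3.3/3 = 1.1 m below the base (the top edge), so the centroid depth is h_c = 0.755 + 1.1 = 1.855 m.
A = ½ × 1.3 × 3.3 = 2.145 m².
Resultant F = γ·h_c·A = 12.3606 × 1.855 × 2.145 = 49.1825 kN.
I_c = b·h³/36 = 1.3 × 3.3³/36 = 1.29773 m⁴.
Centre of pressure: y_p = y_c + I_c/(y_c·A) = 1.855 + 1.29773/(1.855 × 2.145) = 1.855 + 0.326147 = 2.18115 m along the plane.
The resultant acts 1.1 + 0.326147 = 1.42615 m (along the plate) below the hinge at the top edge, so the moment about the hinge is M = F × 1.42615 = 49.1825 × 1.42615 = 70.1416 kN·m.

M ≈ 70.14 kN·m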